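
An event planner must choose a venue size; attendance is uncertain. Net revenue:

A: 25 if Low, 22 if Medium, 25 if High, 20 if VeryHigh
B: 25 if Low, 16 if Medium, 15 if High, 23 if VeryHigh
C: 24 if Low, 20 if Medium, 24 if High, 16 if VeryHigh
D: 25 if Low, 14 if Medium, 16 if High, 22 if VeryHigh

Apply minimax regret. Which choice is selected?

A

Column bests: Low=25, Medium=22, High=25, VeryHigh=23.
A regrets: 0, 0, 0, 3 → max 3
B regrets: 0, 6, 10, 0 → max 10
C regrets: 1, 2, 1, 7 → max 7
D regrets: 0, 8, 9, 1 → max 9
Smallest max regret = 3 → A.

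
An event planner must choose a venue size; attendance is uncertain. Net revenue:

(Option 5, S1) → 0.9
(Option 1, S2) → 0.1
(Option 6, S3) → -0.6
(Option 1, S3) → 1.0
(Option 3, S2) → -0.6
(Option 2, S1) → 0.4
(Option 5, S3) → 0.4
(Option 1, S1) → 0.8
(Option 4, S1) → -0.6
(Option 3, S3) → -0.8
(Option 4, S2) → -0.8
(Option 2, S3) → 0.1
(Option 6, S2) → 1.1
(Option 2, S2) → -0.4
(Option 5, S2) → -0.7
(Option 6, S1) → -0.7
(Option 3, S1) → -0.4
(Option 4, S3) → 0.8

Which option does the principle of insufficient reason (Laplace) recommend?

Row averages: Option 1=19/30, Option 2=1/30, Option 3=-0.6, Option 4=-0.2, Option 5=0.2, Option 6=-1/15
Highest average = 19/30 → Option 1.

Option 1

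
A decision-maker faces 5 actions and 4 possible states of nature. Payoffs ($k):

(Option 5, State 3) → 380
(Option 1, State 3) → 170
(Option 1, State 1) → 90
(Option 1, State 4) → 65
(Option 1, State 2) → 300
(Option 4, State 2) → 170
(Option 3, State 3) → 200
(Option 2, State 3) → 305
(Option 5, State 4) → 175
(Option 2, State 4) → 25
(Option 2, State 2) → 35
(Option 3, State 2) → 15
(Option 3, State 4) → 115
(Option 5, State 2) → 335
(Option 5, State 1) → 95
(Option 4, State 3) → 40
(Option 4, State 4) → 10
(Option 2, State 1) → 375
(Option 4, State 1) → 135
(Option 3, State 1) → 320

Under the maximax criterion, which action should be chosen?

Row maxima: Option 1=300, Option 2=375, Option 3=320, Option 4=170, Option 5=380
Best best-case = 380 → Option 5.

Option 5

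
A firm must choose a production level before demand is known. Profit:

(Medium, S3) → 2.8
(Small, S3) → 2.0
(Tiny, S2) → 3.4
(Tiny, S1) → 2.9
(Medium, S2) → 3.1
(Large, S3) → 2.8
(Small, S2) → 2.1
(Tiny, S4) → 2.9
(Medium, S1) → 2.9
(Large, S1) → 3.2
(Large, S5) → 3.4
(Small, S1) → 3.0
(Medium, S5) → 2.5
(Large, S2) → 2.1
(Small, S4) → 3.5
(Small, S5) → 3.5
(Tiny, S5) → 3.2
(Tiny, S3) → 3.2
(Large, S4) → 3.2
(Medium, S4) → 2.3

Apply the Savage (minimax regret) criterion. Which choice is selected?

Column bests: S1=3.2, S2=3.4, S3=3.2, S4=3.5, S5=3.5.
Tiny regrets: 0.3, 0.0, 0.0, 0.6, 0.3 → max 0.6
Small regrets: 0.2, 1.3, 1.2, 0.0, 0.0 → max 1.3
Medium regrets: 0.3, 0.3, 0.4, 1.2, 1.0 → max 1.2
Large regrets: 0.0, 1.3, 0.4, 0.3, 0.1 → max 1.3
Smallest max regret = 0.6 → Tiny.

Tiny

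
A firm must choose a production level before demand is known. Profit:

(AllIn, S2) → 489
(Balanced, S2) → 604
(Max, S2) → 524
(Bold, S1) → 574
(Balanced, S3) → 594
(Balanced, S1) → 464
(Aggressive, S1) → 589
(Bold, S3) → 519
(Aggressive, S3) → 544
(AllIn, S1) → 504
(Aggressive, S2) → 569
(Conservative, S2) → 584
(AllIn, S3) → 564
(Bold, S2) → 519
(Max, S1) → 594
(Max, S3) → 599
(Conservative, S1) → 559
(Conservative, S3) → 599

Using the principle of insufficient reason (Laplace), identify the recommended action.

Row averages: Conservative=1742/3, Balanced=554, Aggressive=1702/3, Bold=1612/3, AllIn=519, Max=1717/3
Highest average = 1742/3 → Conservative.

Conservative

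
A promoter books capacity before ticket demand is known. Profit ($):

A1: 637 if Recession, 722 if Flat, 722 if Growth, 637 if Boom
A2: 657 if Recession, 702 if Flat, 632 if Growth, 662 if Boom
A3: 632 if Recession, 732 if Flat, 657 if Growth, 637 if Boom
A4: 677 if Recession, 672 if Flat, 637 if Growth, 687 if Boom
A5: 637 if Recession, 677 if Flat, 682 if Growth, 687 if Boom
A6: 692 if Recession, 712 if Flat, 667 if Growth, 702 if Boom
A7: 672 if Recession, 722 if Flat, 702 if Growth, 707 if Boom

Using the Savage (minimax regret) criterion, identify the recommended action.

A7

Column bests: Recession=692, Flat=732, Growth=722, Boom=707.
A1 regrets: 55, 10, 0, 70 → max 70
A2 regrets: 35, 30, 90, 45 → max 90
A3 regrets: 60, 0, 65, 70 → max 70
A4 regrets: 15, 60, 85, 20 → max 85
A5 regrets: 55, 55, 40, 20 → max 55
A6 regrets: 0, 20, 55, 5 → max 55
A7 regrets: 20, 10, 20, 0 → max 20
Smallest max regret = 20 → A7.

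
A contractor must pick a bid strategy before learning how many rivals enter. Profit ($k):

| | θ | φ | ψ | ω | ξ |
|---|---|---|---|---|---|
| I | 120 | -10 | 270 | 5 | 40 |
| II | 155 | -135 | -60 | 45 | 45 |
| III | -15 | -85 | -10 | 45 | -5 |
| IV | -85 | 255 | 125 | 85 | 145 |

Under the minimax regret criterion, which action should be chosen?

Column bests: θ=155, φ=255, ψ=270, ω=85, ξ=145.
I regrets: 35, 265, 0, 80, 105 → max 265
II regrets: 0, 390, 330, 40, 100 → max 390
III regrets: 170, 340, 280, 40, 150 → max 340
IV regrets: 240, 0, 145, 0, 0 → max 240
Smallest max regret = 240 → IV.

IV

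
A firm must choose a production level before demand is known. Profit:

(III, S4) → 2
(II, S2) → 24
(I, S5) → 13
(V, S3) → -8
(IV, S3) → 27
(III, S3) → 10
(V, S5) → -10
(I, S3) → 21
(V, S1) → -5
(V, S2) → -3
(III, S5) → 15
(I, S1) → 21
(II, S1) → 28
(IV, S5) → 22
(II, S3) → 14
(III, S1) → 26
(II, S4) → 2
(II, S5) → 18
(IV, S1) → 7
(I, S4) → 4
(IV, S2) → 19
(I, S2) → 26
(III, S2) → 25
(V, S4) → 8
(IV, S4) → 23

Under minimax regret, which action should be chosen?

Column bests: S1=28, S2=26, S3=27, S4=23, S5=22.
I regrets: 7, 0, 6, 19, 9 → max 19
II regrets: 0, 2, 13, 21, 4 → max 21
III regrets: 2, 1, 17, 21, 7 → max 21
IV regrets: 21, 7, 0, 0, 0 → max 21
V regrets: 33, 29, 35, 15, 32 → max 35
Smallest max regret = 19 → I.

I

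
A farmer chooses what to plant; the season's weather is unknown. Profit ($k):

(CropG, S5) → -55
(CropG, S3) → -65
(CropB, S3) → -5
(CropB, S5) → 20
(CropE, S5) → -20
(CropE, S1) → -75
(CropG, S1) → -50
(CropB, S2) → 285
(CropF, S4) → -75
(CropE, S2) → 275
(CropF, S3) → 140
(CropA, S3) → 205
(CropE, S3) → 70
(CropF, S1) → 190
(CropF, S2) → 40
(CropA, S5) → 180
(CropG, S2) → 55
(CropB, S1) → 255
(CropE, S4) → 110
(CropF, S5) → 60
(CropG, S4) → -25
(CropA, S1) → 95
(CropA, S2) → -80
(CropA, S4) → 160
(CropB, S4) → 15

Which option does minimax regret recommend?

CropB

Column bests: S1=255, S2=285, S3=205, S4=160, S5=180.
CropF regrets: 65, 245, 65, 235, 120 → max 245
CropA regrets: 160, 365, 0, 0, 0 → max 365
CropB regrets: 0, 0, 210, 145, 160 → max 210
CropE regrets: 330, 10, 135, 50, 200 → max 330
CropG regrets: 305, 230, 270, 185, 235 → max 305
Smallest max regret = 210 → CropB.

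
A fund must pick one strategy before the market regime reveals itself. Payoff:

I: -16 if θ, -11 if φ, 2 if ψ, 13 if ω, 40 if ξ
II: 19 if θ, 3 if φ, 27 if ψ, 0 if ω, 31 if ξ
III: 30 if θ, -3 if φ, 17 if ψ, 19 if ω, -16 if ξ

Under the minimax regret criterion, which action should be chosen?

Column bests: θ=30, φ=3, ψ=27, ω=19, ξ=40.
I regrets: 46, 14, 25, 6, 0 → max 46
II regrets: 11, 0, 0, 19, 9 → max 19
III regrets: 0, 6, 10, 0, 56 → max 56
Smallest max regret = 19 → II.

II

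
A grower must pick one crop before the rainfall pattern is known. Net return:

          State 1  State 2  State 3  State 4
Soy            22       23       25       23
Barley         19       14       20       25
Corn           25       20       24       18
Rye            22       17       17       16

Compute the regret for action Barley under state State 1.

Best payoff under State 1 is 25.
Regret = 25 − 19 = 6.

6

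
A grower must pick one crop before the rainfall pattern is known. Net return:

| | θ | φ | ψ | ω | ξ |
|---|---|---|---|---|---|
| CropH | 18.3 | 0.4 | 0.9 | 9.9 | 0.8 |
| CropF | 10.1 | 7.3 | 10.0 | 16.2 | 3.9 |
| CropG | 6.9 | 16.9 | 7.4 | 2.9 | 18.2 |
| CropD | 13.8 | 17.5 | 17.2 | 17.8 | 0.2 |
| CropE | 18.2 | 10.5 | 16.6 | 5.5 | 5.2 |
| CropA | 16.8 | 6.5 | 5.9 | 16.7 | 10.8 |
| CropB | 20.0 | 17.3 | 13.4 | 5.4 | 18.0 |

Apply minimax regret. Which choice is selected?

CropA

Column bests: θ=20.0, φ=17.5, ψ=17.2, ω=17.8, ξ=18.2.
CropH regrets: 1.7, 17.1, 16.3, 7.9, 17.4 → max 17.4
CropF regrets: 9.9, 10.2, 7.2, 1.6, 14.3 → max 14.3
CropG regrets: 13.1, 0.6, 9.8, 14.9, 0.0 → max 14.9
CropD regrets: 6.2, 0.0, 0.0, 0.0, 18.0 → max 18.0
CropE regrets: 1.8, 7.0, 0.6, 12.3, 13.0 → max 13.0
CropA regrets: 3.2, 11.0, 11.3, 1.1, 7.4 → max 11.3
CropB regrets: 0.0, 0.2, 3.8, 12.4, 0.2 → max 12.4
Smallest max regret = 11.3 → CropA.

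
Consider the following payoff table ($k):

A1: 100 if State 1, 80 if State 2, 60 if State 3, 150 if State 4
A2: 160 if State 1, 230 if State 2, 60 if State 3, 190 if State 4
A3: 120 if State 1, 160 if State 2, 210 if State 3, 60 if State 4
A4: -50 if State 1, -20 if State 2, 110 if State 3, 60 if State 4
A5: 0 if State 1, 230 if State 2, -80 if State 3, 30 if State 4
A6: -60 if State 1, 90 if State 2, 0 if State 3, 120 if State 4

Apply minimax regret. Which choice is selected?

A3

Column bests: State 1=160, State 2=230, State 3=210, State 4=190.
A1 regrets: 60, 150, 150, 40 → max 150
A2 regrets: 0, 0, 150, 0 → max 150
A3 regrets: 40, 70, 0, 130 → max 130
A4 regrets: 210, 250, 100, 130 → max 250
A5 regrets: 160, 0, 290, 160 → max 290
A6 regrets: 220, 140, 210, 70 → max 220
Smallest max regret = 130 → A3.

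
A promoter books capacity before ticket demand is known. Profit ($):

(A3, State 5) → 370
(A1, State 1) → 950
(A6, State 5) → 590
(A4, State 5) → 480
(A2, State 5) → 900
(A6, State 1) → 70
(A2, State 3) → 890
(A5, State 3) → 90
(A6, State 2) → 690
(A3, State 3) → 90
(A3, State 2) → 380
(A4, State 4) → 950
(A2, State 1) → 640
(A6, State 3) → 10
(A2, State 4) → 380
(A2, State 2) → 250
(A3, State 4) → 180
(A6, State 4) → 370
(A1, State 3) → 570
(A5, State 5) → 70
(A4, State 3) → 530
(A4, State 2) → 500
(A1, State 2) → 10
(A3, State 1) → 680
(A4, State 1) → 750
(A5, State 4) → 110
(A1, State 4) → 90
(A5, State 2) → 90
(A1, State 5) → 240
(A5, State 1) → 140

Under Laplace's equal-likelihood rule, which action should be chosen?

A4

Row averages: A1=372, A2=612, A3=340, A4=642, A5=100, A6=346
Highest average = 642 → A4.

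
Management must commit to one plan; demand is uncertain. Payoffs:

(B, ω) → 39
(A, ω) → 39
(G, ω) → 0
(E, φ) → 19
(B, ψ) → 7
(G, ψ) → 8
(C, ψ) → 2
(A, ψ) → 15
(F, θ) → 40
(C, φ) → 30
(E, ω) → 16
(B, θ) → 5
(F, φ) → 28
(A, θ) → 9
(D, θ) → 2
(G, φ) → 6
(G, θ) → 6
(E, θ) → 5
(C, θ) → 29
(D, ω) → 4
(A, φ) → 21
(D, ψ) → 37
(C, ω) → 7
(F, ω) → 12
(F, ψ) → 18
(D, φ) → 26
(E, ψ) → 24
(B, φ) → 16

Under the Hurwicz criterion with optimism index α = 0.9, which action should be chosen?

A: 0.9·39 + 0.1·9 = 36
B: 0.9·39 + 0.1·5 = 35.6
C: 0.9·30 + 0.1·2 = 27.2
D: 0.9·37 + 0.1·2 = 33.5
E: 0.9·24 + 0.1·5 = 22.1
F: 0.9·40 + 0.1·12 = 37.2
G: 0.9·8 + 0.1·0 = 7.2
Highest Hurwicz score = 37.2 → F.

F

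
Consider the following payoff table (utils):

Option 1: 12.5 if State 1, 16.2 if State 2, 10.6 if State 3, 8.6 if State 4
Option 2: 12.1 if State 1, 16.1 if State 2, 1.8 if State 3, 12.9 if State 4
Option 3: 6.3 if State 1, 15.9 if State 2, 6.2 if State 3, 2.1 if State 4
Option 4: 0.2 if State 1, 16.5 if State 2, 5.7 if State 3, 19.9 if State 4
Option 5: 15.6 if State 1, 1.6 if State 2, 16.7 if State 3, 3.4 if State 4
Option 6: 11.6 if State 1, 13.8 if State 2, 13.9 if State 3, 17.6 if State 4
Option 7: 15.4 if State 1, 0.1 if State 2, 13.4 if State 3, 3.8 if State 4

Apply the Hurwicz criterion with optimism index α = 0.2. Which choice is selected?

Option 6

Option 1: 0.2·16.2 + 0.8·8.6 = 10.12
Option 2: 0.2·16.1 + 0.8·1.8 = 4.66
Option 3: 0.2·15.9 + 0.8·2.1 = 4.86
Option 4: 0.2·19.9 + 0.8·0.2 = 4.14
Option 5: 0.2·16.7 + 0.8·1.6 = 4.62
Option 6: 0.2·17.6 + 0.8·11.6 = 12.8
Option 7: 0.2·15.4 + 0.8·0.1 = 3.16
Highest Hurwicz score = 12.8 → Option 6.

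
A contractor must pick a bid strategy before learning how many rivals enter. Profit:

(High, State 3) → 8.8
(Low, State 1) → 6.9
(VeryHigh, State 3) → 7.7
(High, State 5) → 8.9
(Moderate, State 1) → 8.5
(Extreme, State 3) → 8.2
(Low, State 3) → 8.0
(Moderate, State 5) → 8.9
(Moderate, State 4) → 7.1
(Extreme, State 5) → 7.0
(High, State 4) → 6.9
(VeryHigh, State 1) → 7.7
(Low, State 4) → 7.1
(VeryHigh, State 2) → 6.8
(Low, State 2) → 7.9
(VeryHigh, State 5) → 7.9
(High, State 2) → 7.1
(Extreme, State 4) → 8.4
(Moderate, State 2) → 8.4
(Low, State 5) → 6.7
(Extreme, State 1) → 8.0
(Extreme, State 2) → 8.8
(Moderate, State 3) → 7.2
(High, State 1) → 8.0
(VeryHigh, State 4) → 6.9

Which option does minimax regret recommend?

Column bests: State 1=8.5, State 2=8.8, State 3=8.8, State 4=8.4, State 5=8.9.
Low regrets: 1.6, 0.9, 0.8, 1.3, 2.2 → max 2.2
Moderate regrets: 0.0, 0.4, 1.6, 1.3, 0.0 → max 1.6
High regrets: 0.5, 1.7, 0.0, 1.5, 0.0 → max 1.7
VeryHigh regrets: 0.8, 2.0, 1.1, 1.5, 1.0 → max 2.0
Extreme regrets: 0.5, 0.0, 0.6, 0.0, 1.9 → max 1.9
Smallest max regret = 1.6 → Moderate.

Moderate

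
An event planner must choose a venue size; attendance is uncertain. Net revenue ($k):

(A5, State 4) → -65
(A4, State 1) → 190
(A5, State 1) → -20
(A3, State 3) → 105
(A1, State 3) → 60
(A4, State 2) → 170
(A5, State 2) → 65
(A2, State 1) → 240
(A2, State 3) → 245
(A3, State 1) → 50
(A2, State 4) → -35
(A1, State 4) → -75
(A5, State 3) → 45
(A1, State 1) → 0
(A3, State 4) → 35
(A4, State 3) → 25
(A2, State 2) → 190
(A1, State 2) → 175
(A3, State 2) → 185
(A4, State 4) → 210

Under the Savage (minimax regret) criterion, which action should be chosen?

A3

Column bests: State 1=240, State 2=190, State 3=245, State 4=210.
A1 regrets: 240, 15, 185, 285 → max 285
A2 regrets: 0, 0, 0, 245 → max 245
A3 regrets: 190, 5, 140, 175 → max 190
A4 regrets: 50, 20, 220, 0 → max 220
A5 regrets: 260, 125, 200, 275 → max 275
Smallest max regret = 190 → A3.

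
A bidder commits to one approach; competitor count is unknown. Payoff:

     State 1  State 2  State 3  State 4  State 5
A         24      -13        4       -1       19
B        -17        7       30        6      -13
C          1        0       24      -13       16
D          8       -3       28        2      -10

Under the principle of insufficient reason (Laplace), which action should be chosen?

Row averages: A=6.6, B=2.6, C=5.6, D=5
Highest average = 6.6 → A.

A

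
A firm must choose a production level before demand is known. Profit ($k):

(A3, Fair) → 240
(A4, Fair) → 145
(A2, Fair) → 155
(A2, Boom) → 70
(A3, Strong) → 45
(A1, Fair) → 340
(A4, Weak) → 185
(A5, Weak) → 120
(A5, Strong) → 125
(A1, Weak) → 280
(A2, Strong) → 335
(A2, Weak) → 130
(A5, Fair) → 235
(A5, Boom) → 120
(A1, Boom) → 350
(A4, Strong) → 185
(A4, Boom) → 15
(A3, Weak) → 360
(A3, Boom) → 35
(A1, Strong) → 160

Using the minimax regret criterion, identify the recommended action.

A1

Column bests: Weak=360, Fair=340, Strong=335, Boom=350.
A1 regrets: 80, 0, 175, 0 → max 175
A2 regrets: 230, 185, 0, 280 → max 280
A3 regrets: 0, 100, 290, 315 → max 315
A4 regrets: 175, 195, 150, 335 → max 335
A5 regrets: 240, 105, 210, 230 → max 240
Smallest max regret = 175 → A1.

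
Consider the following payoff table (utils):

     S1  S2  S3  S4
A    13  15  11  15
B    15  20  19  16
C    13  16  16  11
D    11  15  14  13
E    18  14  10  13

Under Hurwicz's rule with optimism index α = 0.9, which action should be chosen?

B

A: 0.9·15 + 0.1·11 = 14.6
B: 0.9·20 + 0.1·15 = 19.5
C: 0.9·16 + 0.1·11 = 15.5
D: 0.9·15 + 0.1·11 = 14.6
E: 0.9·18 + 0.1·10 = 17.2
Highest Hurwicz score = 19.5 → B.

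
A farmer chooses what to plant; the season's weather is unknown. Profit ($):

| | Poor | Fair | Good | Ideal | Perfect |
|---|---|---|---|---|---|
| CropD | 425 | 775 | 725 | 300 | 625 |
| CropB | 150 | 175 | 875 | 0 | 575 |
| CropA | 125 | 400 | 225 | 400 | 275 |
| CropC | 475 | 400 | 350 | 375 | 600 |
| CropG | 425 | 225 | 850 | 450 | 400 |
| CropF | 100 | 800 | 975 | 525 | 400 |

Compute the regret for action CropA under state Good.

750

Best payoff under Good is 975.
Regret = 975 − 225 = 750.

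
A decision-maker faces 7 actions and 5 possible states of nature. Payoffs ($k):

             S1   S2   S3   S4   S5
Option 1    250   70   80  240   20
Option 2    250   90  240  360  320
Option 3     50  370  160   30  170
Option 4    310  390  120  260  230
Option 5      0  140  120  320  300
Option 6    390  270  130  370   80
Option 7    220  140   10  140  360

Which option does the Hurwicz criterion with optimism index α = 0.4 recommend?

Option 4

Option 1: 0.4·250 + 0.6·20 = 112
Option 2: 0.4·360 + 0.6·90 = 198
Option 3: 0.4·370 + 0.6·30 = 166
Option 4: 0.4·390 + 0.6·120 = 228
Option 5: 0.4·320 + 0.6·0 = 128
Option 6: 0.4·390 + 0.6·80 = 204
Option 7: 0.4·360 + 0.6·10 = 150
Highest Hurwicz score = 228 → Option 4.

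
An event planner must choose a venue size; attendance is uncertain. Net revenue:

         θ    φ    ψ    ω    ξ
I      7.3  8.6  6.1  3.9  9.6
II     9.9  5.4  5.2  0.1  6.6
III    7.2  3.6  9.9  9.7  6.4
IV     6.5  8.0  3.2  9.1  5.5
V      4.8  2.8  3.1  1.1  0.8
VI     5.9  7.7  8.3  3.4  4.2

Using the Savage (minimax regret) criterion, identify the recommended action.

III

Column bests: θ=9.9, φ=8.6, ψ=9.9, ω=9.7, ξ=9.6.
I regrets: 2.6, 0.0, 3.8, 5.8, 0.0 → max 5.8
II regrets: 0.0, 3.2, 4.7, 9.6, 3.0 → max 9.6
III regrets: 2.7, 5.0, 0.0, 0.0, 3.2 → max 5.0
IV regrets: 3.4, 0.6, 6.7, 0.6, 4.1 → max 6.7
V regrets: 5.1, 5.8, 6.8, 8.6, 8.8 → max 8.8
VI regrets: 4.0, 0.9, 1.6, 6.3, 5.4 → max 6.3
Smallest max regret = 5.0 → III.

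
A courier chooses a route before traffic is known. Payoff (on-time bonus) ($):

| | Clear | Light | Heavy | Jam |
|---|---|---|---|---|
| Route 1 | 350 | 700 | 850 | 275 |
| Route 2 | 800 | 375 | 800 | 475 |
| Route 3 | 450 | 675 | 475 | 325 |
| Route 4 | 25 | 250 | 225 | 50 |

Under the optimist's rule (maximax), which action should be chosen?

Row maxima: Route 1=850, Route 2=800, Route 3=675, Route 4=250
Best best-case = 850 → Route 1.

Route 1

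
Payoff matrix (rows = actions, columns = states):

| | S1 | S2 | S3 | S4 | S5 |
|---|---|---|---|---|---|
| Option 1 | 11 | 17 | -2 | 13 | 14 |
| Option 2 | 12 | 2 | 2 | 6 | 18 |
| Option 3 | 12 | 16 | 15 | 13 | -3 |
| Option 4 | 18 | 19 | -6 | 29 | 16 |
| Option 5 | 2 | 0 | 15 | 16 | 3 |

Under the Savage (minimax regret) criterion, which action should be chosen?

Option 1

Column bests: S1=18, S2=19, S3=15, S4=29, S5=18.
Option 1 regrets: 7, 2, 17, 16, 4 → max 17
Option 2 regrets: 6, 17, 13, 23, 0 → max 23
Option 3 regrets: 6, 3, 0, 16, 21 → max 21
Option 4 regrets: 0, 0, 21, 0, 2 → max 21
Option 5 regrets: 16, 19, 0, 13, 15 → max 19
Smallest max regret = 17 → Option 1.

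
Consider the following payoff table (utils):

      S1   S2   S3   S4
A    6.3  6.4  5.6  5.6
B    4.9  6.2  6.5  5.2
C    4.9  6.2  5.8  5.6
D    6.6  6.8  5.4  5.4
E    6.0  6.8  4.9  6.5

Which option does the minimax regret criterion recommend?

Column bests: S1=6.6, S2=6.8, S3=6.5, S4=6.5.
A regrets: 0.3, 0.4, 0.9, 0.9 → max 0.9
B regrets: 1.7, 0.6, 0.0, 1.3 → max 1.7
C regrets: 1.7, 0.6, 0.7, 0.9 → max 1.7
D regrets: 0.0, 0.0, 1.1, 1.1 → max 1.1
E regrets: 0.6, 0.0, 1.6, 0.0 → max 1.6
Smallest max regret = 0.9 → A.

A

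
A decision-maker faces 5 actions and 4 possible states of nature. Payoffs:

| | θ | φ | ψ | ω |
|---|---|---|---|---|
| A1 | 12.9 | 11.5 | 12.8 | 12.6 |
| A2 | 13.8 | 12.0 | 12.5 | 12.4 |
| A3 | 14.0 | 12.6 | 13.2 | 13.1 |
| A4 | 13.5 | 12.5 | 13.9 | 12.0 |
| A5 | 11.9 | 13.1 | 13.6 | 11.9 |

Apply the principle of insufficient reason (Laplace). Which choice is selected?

A3

Row averages: A1=12.45, A2=12.675, A3=13.225, A4=12.975, A5=12.625
Highest average = 13.225 → A3.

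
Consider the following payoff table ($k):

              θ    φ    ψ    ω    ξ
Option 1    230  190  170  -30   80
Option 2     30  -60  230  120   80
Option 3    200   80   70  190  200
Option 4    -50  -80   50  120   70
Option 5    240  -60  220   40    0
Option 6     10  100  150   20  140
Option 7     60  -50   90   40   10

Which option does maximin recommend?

Row minima: Option 1=-30, Option 2=-60, Option 3=70, Option 4=-80, Option 5=-60, Option 6=10, Option 7=-50
Best worst-case = 70 → Option 3.

Option 3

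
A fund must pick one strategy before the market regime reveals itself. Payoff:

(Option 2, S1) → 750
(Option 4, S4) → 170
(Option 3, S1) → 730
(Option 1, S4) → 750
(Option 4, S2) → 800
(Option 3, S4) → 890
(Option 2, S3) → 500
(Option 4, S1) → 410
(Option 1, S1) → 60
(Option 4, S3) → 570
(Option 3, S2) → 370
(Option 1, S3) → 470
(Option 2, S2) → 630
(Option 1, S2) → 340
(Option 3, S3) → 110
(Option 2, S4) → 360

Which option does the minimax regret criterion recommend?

Option 3

Column bests: S1=750, S2=800, S3=570, S4=890.
Option 1 regrets: 690, 460, 100, 140 → max 690
Option 2 regrets: 0, 170, 70, 530 → max 530
Option 3 regrets: 20, 430, 460, 0 → max 460
Option 4 regrets: 340, 0, 0, 720 → max 720
Smallest max regret = 460 → Option 3.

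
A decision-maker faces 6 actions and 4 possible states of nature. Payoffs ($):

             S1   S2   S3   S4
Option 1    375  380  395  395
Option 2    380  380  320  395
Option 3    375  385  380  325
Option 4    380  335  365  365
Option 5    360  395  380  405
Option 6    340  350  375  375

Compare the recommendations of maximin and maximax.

maximin → Option 1; maximax → Option 5 (disagree)

Row minima: Option 1=375, Option 2=320, Option 3=325, Option 4=335, Option 5=360, Option 6=340
Best worst-case = 375 → Option 1.
Row maxima: Option 1=395, Option 2=395, Option 3=385, Option 4=380, Option 5=405, Option 6=375
Best best-case = 405 → Option 5.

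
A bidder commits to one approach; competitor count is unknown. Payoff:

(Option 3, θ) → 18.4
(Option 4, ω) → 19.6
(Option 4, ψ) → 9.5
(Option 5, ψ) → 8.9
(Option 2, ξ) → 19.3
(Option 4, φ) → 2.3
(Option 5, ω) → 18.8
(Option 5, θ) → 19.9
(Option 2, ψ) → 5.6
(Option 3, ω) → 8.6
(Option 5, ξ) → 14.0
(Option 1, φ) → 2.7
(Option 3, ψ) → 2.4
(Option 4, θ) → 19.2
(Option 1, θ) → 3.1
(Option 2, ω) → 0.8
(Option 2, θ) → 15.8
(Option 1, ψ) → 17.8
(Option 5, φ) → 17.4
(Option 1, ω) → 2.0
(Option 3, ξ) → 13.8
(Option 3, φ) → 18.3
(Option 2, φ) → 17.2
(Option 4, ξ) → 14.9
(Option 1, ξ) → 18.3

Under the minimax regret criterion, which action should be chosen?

Column bests: θ=19.9, φ=18.3, ψ=17.8, ω=19.6, ξ=19.3.
Option 1 regrets: 16.8, 15.6, 0.0, 17.6, 1.0 → max 17.6
Option 2 regrets: 4.1, 1.1, 12.2, 18.8, 0.0 → max 18.8
Option 3 regrets: 1.5, 0.0, 15.4, 11.0, 5.5 → max 15.4
Option 4 regrets: 0.7, 16.0, 8.3, 0.0, 4.4 → max 16.0
Option 5 regrets: 0.0, 0.9, 8.9, 0.8, 5.3 → max 8.9
Smallest max regret = 8.9 → Option 5.

Option 5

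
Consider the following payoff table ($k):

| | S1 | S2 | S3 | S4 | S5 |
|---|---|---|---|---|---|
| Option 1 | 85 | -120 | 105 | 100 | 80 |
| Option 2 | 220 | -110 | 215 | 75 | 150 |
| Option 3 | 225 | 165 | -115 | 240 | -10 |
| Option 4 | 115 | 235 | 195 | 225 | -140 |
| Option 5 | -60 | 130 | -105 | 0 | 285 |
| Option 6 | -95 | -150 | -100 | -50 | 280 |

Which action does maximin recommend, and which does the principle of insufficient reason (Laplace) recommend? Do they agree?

maximin → Option 5; laplace → Option 4 (disagree)

Row minima: Option 1=-120, Option 2=-110, Option 3=-115, Option 4=-140, Option 5=-105, Option 6=-150
Best worst-case = -105 → Option 5.
Row averages: Option 1=50, Option 2=110, Option 3=101, Option 4=126, Option 5=50, Option 6=-23
Highest average = 126 → Option 4.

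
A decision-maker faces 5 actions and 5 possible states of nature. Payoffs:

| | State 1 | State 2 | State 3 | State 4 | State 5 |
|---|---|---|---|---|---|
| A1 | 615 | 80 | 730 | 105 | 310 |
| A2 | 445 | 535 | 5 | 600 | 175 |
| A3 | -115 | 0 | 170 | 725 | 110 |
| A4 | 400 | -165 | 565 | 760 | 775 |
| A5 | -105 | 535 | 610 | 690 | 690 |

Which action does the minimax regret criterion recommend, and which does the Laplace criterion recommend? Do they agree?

minimax regret → A1; laplace → A5 (disagree)

Column bests: State 1=615, State 2=535, State 3=730, State 4=760, State 5=775.
A1 regrets: 0, 455, 0, 655, 465 → max 655
A2 regrets: 170, 0, 725, 160, 600 → max 725
A3 regrets: 730, 535, 560, 35, 665 → max 730
A4 regrets: 215, 700, 165, 0, 0 → max 700
A5 regrets: 720, 0, 120, 70, 85 → max 720
Smallest max regret = 655 → A1.
Row averages: A1=368, A2=352, A3=178, A4=467, A5=484
Highest average = 484 → A5.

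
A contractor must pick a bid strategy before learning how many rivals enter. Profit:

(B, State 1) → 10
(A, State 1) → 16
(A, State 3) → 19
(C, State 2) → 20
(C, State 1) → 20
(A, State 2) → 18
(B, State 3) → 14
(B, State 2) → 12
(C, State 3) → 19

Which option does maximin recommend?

Row minima: A=16, B=10, C=19
Best worst-case = 19 → C.

C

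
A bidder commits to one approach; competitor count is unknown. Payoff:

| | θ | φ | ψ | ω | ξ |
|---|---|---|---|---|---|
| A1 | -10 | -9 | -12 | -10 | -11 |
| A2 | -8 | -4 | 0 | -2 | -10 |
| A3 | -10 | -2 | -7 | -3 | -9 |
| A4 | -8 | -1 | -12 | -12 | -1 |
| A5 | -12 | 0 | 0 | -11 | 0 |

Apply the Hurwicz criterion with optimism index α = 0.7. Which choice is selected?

A1: 0.7·(-9) + 0.3·(-12) = -9.9
A2: 0.7·0 + 0.3·(-10) = -3
A3: 0.7·(-2) + 0.3·(-10) = -4.4
A4: 0.7·(-1) + 0.3·(-12) = -4.3
A5: 0.7·0 + 0.3·(-12) = -3.6
Highest Hurwicz score = -3 → A2.

A2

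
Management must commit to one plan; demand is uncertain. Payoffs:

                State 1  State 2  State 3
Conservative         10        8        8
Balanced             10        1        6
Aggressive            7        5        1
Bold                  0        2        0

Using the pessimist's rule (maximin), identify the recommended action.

Conservative

Row minima: Conservative=8, Balanced=1, Aggressive=1, Bold=0
Best worst-case = 8 → Conservative.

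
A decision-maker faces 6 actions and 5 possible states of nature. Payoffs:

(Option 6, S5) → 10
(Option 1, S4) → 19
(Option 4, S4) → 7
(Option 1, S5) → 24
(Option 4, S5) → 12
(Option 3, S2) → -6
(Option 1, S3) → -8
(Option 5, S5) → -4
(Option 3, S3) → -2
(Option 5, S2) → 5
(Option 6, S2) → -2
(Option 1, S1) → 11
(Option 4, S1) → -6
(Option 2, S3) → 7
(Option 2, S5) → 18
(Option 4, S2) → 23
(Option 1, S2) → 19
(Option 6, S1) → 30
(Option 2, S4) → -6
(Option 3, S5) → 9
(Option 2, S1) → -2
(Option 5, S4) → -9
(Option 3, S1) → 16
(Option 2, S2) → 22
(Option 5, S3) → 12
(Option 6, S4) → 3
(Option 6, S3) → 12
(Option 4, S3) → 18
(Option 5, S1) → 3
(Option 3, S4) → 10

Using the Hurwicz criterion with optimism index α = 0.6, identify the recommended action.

Option 1: 0.6·24 + 0.4·(-8) = 11.2
Option 2: 0.6·22 + 0.4·(-6) = 10.8
Option 3: 0.6·16 + 0.4·(-6) = 7.2
Option 4: 0.6·23 + 0.4·(-6) = 11.4
Option 5: 0.6·12 + 0.4·(-9) = 3.6
Option 6: 0.6·30 + 0.4·(-2) = 17.2
Highest Hurwicz score = 17.2 → Option 6.

Option 6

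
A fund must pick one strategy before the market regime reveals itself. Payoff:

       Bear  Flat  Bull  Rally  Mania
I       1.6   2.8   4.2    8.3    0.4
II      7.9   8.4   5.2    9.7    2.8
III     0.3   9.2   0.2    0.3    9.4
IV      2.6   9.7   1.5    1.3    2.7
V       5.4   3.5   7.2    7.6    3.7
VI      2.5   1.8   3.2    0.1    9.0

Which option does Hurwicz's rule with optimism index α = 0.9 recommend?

II

I: 0.9·8.3 + 0.1·0.4 = 7.51
II: 0.9·9.7 + 0.1·2.8 = 9.01
III: 0.9·9.4 + 0.1·0.2 = 8.48
IV: 0.9·9.7 + 0.1·1.3 = 8.86
V: 0.9·7.6 + 0.1·3.5 = 7.19
VI: 0.9·9.0 + 0.1·0.1 = 8.11
Highest Hurwicz score = 9.01 → II.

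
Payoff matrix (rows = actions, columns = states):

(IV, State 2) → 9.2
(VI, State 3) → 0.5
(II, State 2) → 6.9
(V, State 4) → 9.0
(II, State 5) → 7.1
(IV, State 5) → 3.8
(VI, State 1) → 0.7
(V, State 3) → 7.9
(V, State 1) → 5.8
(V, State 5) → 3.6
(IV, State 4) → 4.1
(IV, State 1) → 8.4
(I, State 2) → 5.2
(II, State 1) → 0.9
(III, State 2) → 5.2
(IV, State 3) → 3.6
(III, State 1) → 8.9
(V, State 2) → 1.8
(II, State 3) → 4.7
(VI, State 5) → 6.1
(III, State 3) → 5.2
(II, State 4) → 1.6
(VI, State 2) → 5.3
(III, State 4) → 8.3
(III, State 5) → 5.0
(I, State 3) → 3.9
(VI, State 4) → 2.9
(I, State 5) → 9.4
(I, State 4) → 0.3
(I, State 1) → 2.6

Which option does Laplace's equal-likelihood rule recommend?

Row averages: I=4.28, II=4.24, III=6.52, IV=5.82, V=5.62, VI=3.1
Highest average = 6.52 → III.

III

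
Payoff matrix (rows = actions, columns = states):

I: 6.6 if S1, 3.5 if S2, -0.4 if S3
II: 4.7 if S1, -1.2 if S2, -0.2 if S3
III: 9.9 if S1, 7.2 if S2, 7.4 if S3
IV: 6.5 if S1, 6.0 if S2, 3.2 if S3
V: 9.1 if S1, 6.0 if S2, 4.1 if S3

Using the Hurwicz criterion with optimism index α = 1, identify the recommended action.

I: 1·6.6 + 0·(-0.4) = 6.6
II: 1·4.7 + 0·(-1.2) = 4.7
III: 1·9.9 + 0·7.2 = 9.9
IV: 1·6.5 + 0·3.2 = 6.5
V: 1·9.1 + 0·4.1 = 9.1
Highest Hurwicz score = 9.9 → III.

III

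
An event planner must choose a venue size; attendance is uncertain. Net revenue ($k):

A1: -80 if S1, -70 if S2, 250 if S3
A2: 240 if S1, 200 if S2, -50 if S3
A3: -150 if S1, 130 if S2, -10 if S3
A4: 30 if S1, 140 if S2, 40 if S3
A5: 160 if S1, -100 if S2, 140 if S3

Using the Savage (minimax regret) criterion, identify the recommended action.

Column bests: S1=240, S2=200, S3=250.
A1 regrets: 320, 270, 0 → max 320
A2 regrets: 0, 0, 300 → max 300
A3 regrets: 390, 70, 260 → max 390
A4 regrets: 210, 60, 210 → max 210
A5 regrets: 80, 300, 110 → max 300
Smallest max regret = 210 → A4.

A4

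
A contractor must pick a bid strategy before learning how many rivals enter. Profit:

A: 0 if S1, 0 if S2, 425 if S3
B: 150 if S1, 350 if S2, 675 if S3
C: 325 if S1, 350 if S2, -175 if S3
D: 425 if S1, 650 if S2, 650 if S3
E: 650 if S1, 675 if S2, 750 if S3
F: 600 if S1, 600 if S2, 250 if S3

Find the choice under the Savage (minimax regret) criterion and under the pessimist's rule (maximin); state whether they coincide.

Column bests: S1=650, S2=675, S3=750.
A regrets: 650, 675, 325 → max 675
B regrets: 500, 325, 75 → max 500
C regrets: 325, 325, 925 → max 925
D regrets: 225, 25, 100 → max 225
E regrets: 0, 0, 0 → max 0
F regrets: 50, 75, 500 → max 500
Smallest max regret = 0 → E.
Row minima: A=0, B=150, C=-175, D=425, E=650, F=250
Best worst-case = 650 → E.

minimax regret → E; maximin → E (agree)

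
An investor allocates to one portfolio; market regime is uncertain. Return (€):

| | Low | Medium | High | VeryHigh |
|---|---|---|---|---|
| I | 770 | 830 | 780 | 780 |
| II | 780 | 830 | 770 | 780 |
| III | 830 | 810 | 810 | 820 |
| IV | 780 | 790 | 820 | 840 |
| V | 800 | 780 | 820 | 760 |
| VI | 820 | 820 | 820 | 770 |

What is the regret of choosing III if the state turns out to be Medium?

20

Best payoff under Medium is 830.
Regret = 830 − 810 = 20.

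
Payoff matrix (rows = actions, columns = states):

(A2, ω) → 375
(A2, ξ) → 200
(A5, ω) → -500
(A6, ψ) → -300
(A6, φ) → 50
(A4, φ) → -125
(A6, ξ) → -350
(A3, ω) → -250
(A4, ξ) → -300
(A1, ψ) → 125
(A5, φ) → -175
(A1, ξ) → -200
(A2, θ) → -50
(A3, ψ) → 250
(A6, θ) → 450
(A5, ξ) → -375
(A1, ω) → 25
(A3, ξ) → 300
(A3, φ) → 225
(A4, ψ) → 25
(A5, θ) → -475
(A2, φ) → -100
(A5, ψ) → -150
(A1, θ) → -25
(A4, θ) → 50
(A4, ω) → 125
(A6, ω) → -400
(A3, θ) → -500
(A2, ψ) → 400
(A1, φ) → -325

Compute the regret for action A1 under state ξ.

Best payoff under ξ is 300.
Regret = 300 − (-200) = 500.

500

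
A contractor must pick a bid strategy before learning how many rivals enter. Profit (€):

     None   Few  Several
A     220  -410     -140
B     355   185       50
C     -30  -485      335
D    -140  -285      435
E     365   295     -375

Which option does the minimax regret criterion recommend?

Column bests: None=365, Few=295, Several=435.
A regrets: 145, 705, 575 → max 705
B regrets: 10, 110, 385 → max 385
C regrets: 395, 780, 100 → max 780
D regrets: 505, 580, 0 → max 580
E regrets: 0, 0, 810 → max 810
Smallest max regret = 385 → B.

B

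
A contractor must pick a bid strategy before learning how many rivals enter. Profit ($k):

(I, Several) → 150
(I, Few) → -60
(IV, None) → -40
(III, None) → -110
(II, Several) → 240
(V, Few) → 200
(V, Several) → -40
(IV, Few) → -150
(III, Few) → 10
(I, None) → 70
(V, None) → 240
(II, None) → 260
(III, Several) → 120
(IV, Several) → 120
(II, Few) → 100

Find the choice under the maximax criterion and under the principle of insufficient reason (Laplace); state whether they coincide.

maximax → II; laplace → II (agree)

Row maxima: I=150, II=260, III=120, IV=120, V=240
Best best-case = 260 → II.
Row averages: I=160/3, II=200, III=20/3, IV=-70/3, V=400/3
Highest average = 200 → II.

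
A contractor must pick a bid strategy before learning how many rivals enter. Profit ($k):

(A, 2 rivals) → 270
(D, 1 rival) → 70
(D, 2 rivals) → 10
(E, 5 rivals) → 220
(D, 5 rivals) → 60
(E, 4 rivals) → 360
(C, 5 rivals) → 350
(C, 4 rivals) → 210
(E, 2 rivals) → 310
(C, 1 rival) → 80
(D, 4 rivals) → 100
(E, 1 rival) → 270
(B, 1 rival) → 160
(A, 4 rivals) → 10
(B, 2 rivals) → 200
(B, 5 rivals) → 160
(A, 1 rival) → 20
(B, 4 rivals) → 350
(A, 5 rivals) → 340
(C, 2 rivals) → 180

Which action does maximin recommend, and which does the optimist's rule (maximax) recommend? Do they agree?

Row minima: A=10, B=160, C=80, D=10, E=220
Best worst-case = 220 → E.
Row maxima: A=340, B=350, C=350, D=100, E=360
Best best-case = 360 → E.

maximin → E; maximax → E (agree)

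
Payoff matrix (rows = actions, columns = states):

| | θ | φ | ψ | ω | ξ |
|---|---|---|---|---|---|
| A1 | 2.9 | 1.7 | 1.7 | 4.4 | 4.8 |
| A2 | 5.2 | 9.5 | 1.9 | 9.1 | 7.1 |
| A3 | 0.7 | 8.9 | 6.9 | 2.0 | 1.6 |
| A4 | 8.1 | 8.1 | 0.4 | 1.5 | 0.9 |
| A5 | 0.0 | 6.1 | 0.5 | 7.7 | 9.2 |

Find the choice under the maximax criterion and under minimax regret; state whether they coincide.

Row maxima: A1=4.8, A2=9.5, A3=8.9, A4=8.1, A5=9.2
Best best-case = 9.5 → A2.
Column bests: θ=8.1, φ=9.5, ψ=6.9, ω=9.1, ξ=9.2.
A1 regrets: 5.2, 7.8, 5.2, 4.7, 4.4 → max 7.8
A2 regrets: 2.9, 0.0, 5.0, 0.0, 2.1 → max 5.0
A3 regrets: 7.4, 0.6, 0.0, 7.1, 7.6 → max 7.6
A4 regrets: 0.0, 1.4, 6.5, 7.6, 8.3 → max 8.3
A5 regrets: 8.1, 3.4, 6.4, 1.4, 0.0 → max 8.1
Smallest max regret = 5.0 → A2.

maximax → A2; minimax regret → A2 (agree)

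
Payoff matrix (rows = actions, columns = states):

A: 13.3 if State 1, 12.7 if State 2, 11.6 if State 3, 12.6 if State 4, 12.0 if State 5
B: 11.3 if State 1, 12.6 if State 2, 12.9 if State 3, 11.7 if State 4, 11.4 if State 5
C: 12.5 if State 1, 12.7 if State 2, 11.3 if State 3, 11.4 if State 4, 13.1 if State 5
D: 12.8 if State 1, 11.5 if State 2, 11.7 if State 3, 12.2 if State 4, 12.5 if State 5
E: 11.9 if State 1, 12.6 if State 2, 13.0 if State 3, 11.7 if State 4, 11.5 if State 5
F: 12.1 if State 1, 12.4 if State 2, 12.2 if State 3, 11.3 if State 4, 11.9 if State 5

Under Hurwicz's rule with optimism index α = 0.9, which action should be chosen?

A

A: 0.9·13.3 + 0.1·11.6 = 13.13
B: 0.9·12.9 + 0.1·11.3 = 12.74
C: 0.9·13.1 + 0.1·11.3 = 12.92
D: 0.9·12.8 + 0.1·11.5 = 12.67
E: 0.9·13.0 + 0.1·11.5 = 12.85
F: 0.9·12.4 + 0.1·11.3 = 12.29
Highest Hurwicz score = 13.13 → A.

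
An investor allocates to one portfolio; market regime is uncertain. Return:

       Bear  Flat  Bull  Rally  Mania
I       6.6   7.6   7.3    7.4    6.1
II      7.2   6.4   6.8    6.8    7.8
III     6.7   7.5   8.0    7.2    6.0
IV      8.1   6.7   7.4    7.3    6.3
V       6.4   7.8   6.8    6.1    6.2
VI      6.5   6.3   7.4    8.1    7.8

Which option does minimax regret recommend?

II

Column bests: Bear=8.1, Flat=7.8, Bull=8.0, Rally=8.1, Mania=7.8.
I regrets: 1.5, 0.2, 0.7, 0.7, 1.7 → max 1.7
II regrets: 0.9, 1.4, 1.2, 1.3, 0.0 → max 1.4
III regrets: 1.4, 0.3, 0.0, 0.9, 1.8 → max 1.8
IV regrets: 0.0, 1.1, 0.6, 0.8, 1.5 → max 1.5
V regrets: 1.7, 0.0, 1.2, 2.0, 1.6 → max 2.0
VI regrets: 1.6, 1.5, 0.6, 0.0, 0.0 → max 1.6
Smallest max regret = 1.4 → II.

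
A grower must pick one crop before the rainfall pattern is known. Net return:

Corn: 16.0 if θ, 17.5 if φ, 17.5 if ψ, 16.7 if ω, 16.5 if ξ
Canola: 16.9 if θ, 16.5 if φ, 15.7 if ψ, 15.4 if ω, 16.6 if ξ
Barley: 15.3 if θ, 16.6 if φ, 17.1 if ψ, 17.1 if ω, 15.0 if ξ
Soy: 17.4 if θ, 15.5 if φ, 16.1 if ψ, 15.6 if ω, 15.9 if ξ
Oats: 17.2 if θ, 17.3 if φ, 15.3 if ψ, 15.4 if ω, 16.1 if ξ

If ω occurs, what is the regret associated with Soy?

1.5

Best payoff under ω is 17.1.
Regret = 17.1 − 15.6 = 1.5.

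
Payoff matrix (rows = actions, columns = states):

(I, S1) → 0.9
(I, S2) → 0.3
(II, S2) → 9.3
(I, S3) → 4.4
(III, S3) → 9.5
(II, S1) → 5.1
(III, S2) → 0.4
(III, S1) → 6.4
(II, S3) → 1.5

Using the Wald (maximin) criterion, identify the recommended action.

II

Row minima: I=0.3, II=1.5, III=0.4
Best worst-case = 1.5 → II.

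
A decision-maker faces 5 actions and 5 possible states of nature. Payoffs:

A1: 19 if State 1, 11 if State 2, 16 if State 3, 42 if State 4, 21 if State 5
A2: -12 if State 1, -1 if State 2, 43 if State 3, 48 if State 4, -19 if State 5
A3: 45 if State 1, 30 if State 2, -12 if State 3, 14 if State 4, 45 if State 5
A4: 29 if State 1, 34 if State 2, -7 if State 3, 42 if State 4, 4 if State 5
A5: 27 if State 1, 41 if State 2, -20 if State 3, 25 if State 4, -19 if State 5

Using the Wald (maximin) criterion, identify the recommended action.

A1

Row minima: A1=11, A2=-19, A3=-12, A4=-7, A5=-20
Best worst-case = 11 → A1.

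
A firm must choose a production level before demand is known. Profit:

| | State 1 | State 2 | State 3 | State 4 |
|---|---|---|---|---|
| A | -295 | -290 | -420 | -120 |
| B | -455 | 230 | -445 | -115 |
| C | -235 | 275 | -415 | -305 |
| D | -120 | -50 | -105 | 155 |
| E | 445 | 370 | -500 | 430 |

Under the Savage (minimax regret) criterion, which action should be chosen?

E

Column bests: State 1=445, State 2=370, State 3=-105, State 4=430.
A regrets: 740, 660, 315, 550 → max 740
B regrets: 900, 140, 340, 545 → max 900
C regrets: 680, 95, 310, 735 → max 735
D regrets: 565, 420, 0, 275 → max 565
E regrets: 0, 0, 395, 0 → max 395
Smallest max regret = 395 → E.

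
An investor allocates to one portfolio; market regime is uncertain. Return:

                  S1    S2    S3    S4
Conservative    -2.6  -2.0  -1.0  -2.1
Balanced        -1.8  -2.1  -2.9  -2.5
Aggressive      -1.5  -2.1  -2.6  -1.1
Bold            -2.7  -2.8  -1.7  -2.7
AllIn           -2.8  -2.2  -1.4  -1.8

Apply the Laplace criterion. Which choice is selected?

Row averages: Conservative=-1.925, Balanced=-2.325, Aggressive=-1.825, Bold=-2.475, AllIn=-2.05
Highest average = -1.825 → Aggressive.

Aggressive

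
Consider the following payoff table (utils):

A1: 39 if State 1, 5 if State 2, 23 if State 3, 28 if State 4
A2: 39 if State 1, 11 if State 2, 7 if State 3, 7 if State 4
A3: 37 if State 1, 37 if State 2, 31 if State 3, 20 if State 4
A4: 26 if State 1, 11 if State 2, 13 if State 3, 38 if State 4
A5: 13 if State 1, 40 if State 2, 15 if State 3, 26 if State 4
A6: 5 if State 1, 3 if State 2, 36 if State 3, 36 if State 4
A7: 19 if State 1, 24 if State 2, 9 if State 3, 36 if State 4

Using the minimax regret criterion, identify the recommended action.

A3

Column bests: State 1=39, State 2=40, State 3=36, State 4=38.
A1 regrets: 0, 35, 13, 10 → max 35
A2 regrets: 0, 29, 29, 31 → max 31
A3 regrets: 2, 3, 5, 18 → max 18
A4 regrets: 13, 29, 23, 0 → max 29
A5 regrets: 26, 0, 21, 12 → max 26
A6 regrets: 34, 37, 0, 2 → max 37
A7 regrets: 20, 16, 27, 2 → max 27
Smallest max regret = 18 → A3.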